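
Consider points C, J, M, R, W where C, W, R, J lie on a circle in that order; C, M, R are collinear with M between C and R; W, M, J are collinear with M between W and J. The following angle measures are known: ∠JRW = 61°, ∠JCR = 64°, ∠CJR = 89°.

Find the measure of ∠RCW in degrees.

1. ∠JWR = 64°  [same arc RJ]
2. ∠RJW = 55°  [△WRJ]
3. ∠RCW = 55°  [same arc WR]

∠RCW = 55°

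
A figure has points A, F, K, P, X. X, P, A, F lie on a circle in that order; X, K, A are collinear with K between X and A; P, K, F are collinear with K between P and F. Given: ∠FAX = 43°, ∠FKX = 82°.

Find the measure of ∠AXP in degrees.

1. ∠FPX = 43°  [same arc XF]
2. ∠AKP = 82°  [vertical angles at K]
3. ∠PKX = 98°  [linear pair at K on XA]
4. ∠AXP = 39°  [△XKP]

∠AXP = 39°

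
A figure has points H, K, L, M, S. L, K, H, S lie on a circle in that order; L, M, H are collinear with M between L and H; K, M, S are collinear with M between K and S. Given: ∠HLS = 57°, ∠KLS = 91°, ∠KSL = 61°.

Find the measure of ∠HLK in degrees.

∠HLK = 34°

1. ∠HKS = 57°  [same arc HS]
2. ∠KHS = 89°  [cyclic LKHS, opposite ∠L+∠H]
3. ∠HSK = 34°  [△KHS]
4. ∠HLK = 34°  [same arc KH]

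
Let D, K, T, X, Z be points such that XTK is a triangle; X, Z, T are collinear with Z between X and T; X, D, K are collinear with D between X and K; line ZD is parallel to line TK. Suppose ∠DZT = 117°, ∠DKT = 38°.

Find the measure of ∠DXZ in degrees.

1. ∠DZX = 63°  [linear pair at Z on XT]
2. ∠TKX = 38°  [D on ray KX]
3. ∠KTX = 63°  [ZD∥TK, corresponding at Z]
4. ∠KXT = 79°  [△XTK]
5. ∠DXZ = 79°  [Z on XT, D on XK]

∠DXZ = 79°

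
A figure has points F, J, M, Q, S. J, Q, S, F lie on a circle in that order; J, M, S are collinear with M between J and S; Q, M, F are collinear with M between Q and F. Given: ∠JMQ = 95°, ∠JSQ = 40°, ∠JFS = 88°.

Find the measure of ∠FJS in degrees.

∠FJS = 55°

1. ∠FMS = 95°  [vertical angles at M]
2. ∠JFQ = 40°  [same arc JQ]
3. ∠FMJ = 85°  [linear pair at M on JS]
4. ∠FJS = 55°  [△JMF]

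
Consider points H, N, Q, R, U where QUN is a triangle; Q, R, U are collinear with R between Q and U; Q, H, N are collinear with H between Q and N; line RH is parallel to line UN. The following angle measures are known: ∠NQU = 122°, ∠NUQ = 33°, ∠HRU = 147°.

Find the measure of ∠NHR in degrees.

∠NHR = 155°

1. ∠QNU = 25°  [△QUN]
2. ∠QHR = 25°  [RH∥UN, corresponding at H]
3. ∠NHR = 155°  [linear pair at H on QN]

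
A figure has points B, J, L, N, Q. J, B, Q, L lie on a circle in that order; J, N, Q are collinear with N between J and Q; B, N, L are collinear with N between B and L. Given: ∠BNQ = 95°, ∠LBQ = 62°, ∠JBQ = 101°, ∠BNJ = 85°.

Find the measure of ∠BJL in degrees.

∠BJL = 118°

1. ∠JNL = 95°  [vertical angles at N]
2. ∠BQJ = 23°  [△BNQ]
3. ∠LJQ = 62°  [same arc QL]
4. ∠BJQ = 56°  [△JBQ]
5. ∠JBL = 39°  [△JNB]
6. ∠BLJ = 23°  [△JNL]
7. ∠BJL = 118°  [△JBL]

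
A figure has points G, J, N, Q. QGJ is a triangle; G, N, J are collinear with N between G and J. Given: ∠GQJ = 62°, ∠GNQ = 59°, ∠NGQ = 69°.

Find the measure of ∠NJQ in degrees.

1. ∠JGQ = 69°  [N on ray GJ]
2. ∠GJQ = 49°  [△QGJ]
3. ∠NJQ = 49°  [N on ray JG]

∠NJQ = 49°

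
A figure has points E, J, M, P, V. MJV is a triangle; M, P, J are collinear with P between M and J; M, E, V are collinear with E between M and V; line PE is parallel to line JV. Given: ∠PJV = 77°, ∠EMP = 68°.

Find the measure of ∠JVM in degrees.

1. ∠MJV = 77°  [P on ray JM]
2. ∠JMV = 68°  [P on MJ, E on MV]
3. ∠JVM = 35°  [△MJV]

∠JVM = 35°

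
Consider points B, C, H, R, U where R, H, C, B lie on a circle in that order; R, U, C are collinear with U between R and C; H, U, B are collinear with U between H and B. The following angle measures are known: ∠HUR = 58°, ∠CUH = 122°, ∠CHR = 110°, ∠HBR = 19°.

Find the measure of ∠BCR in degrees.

1. ∠BUR = 122°  [vertical angles at U]
2. ∠CBR = 70°  [cyclic RHCB, opposite ∠H+∠B]
3. ∠BRC = 39°  [△RUB]
4. ∠BCR = 71°  [△RCB]

∠BCR = 71°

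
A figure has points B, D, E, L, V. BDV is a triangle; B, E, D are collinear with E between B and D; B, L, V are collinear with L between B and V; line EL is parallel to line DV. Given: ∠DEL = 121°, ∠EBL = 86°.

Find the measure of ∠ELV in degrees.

∠ELV = 145°

1. ∠BEL = 59°  [linear pair at E on BD]
2. ∠BLE = 35°  [△BEL]
3. ∠ELV = 145°  [linear pair at L on BV]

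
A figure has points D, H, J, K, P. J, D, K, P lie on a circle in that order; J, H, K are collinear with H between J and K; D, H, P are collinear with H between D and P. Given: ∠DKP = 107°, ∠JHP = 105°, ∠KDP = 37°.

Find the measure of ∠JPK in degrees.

1. ∠DPK = 36°  [△DKP]
2. ∠KHP = 75°  [linear pair at H on JK]
3. ∠KJP = 37°  [same arc KP]
4. ∠JKP = 69°  [△KHP]
5. ∠JPK = 74°  [△JKP]

∠JPK = 74°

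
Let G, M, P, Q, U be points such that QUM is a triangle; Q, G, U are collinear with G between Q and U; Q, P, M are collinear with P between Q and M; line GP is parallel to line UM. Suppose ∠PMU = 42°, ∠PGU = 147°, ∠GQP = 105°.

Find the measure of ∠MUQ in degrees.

1. ∠QMU = 42°  [P on ray MQ]
2. ∠MQU = 105°  [G on QU, P on QM]
3. ∠MUQ = 33°  [△QUM]

∠MUQ = 33°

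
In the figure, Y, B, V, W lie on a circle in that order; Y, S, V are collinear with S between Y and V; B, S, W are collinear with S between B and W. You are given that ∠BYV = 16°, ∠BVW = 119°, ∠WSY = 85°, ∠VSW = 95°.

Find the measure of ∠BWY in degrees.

1. ∠BWV = 16°  [same arc BV]
2. ∠VBW = 45°  [△BVW]
3. ∠VYW = 45°  [same arc VW]
4. ∠BWY = 50°  [△YSW]

∠BWY = 50°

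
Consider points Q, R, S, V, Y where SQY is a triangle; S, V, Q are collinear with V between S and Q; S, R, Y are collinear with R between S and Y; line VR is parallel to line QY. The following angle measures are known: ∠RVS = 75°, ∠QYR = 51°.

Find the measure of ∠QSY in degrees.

1. ∠SQY = 75°  [VR∥QY, corresponding at V]
2. ∠QYS = 51°  [R on ray YS]
3. ∠QSY = 54°  [△SQY]

∠QSY = 54°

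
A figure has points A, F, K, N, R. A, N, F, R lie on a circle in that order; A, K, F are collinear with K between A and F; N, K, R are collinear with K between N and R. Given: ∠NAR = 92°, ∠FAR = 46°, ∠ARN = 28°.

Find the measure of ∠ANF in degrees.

1. ∠NFR = 88°  [cyclic ANFR, opposite ∠A+∠F]
2. ∠FNR = 46°  [same arc FR]
3. ∠AFN = 28°  [same arc AN]
4. ∠FRN = 46°  [△NFR]
5. ∠FAN = 46°  [same arc NF]
6. ∠ANF = 106°  [△ANF]

∠ANF = 106°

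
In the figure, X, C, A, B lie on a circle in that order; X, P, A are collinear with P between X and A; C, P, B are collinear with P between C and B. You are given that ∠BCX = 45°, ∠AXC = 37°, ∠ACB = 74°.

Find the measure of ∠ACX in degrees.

∠ACX = 119°

1. ∠BAX = 45°  [same arc XB]
2. ∠AXB = 74°  [same arc AB]
3. ∠ABX = 61°  [△XAB]
4. ∠ACX = 119°  [cyclic XCAB, opposite ∠C+∠B]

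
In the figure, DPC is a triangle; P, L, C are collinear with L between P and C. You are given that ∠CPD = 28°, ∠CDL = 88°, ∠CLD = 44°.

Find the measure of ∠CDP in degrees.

∠CDP = 104°

1. ∠DCL = 48°  [△DLC]
2. ∠DCP = 48°  [L on ray CP]
3. ∠CDP = 104°  [△DPC]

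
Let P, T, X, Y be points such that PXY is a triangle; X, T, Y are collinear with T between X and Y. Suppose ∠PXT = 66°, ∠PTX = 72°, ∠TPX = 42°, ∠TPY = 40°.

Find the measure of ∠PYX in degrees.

1. ∠PTY = 108°  [linear pair at T on XY]
2. ∠PYT = 32°  [△PTY]
3. ∠PYX = 32°  [T on ray YX]

∠PYX = 32°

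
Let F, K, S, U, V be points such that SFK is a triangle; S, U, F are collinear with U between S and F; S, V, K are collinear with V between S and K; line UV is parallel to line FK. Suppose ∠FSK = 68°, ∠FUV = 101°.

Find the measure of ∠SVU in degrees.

1. ∠USV = 68°  [U on SF, V on SK]
2. ∠SUV = 79°  [linear pair at U on SF]
3. ∠SVU = 33°  [△SUV]

∠SVU = 33°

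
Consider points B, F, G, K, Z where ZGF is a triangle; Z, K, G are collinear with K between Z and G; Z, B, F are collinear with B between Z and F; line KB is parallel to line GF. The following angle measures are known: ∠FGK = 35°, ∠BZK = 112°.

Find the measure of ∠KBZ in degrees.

1. ∠FGZ = 35°  [K on ray GZ]
2. ∠FZG = 112°  [K on ZG, B on ZF]
3. ∠GFZ = 33°  [△ZGF]
4. ∠KBZ = 33°  [KB∥GF, corresponding at B]

∠KBZ = 33°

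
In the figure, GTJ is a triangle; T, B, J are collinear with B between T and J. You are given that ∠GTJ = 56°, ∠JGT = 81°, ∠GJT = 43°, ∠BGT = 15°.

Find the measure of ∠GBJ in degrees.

∠GBJ = 71°

1. ∠BTG = 56°  [B on ray TJ]
2. ∠GBT = 109°  [△GTB]
3. ∠GBJ = 71°  [linear pair at B on TJ]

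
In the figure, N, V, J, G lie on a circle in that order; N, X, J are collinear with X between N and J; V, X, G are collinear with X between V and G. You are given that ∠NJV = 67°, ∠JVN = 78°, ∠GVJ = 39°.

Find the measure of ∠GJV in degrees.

∠GJV = 106°

1. ∠JNV = 35°  [△NVJ]
2. ∠JGV = 35°  [same arc VJ]
3. ∠GJV = 106°  [△VJG]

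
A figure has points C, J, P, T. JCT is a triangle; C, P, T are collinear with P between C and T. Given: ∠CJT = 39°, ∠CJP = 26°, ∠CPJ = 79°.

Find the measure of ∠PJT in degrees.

∠PJT = 13°

1. ∠JCP = 75°  [△JCP]
2. ∠JPT = 101°  [linear pair at P on CT]
3. ∠JCT = 75°  [P on ray CT]
4. ∠CTJ = 66°  [△JCT]
5. ∠JTP = 66°  [P on ray TC]
6. ∠PJT = 13°  [△JPT]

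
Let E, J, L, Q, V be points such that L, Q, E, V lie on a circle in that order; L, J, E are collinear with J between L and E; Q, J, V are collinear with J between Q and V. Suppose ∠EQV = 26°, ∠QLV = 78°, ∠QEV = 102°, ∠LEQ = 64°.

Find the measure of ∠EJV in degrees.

∠EJV = 90°

1. ∠ELV = 26°  [same arc EV]
2. ∠LVQ = 64°  [same arc LQ]
3. ∠LJV = 90°  [△LJV]
4. ∠EJV = 90°  [linear pair at J on LE]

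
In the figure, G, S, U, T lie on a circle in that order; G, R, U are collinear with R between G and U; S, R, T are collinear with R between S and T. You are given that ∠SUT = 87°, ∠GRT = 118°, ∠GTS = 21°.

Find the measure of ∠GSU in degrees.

1. ∠SGT = 93°  [cyclic GSUT, opposite ∠G+∠U]
2. ∠SRU = 118°  [vertical angles at R]
3. ∠GUS = 21°  [same arc GS]
4. ∠GST = 66°  [△GST]
5. ∠GRS = 62°  [linear pair at R on GU]
6. ∠SGU = 52°  [△GRS]
7. ∠GSU = 107°  [△GSU]

∠GSU = 107°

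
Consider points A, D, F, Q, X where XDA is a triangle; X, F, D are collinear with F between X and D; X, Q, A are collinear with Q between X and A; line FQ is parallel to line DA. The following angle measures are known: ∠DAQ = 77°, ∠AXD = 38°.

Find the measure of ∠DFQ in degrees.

1. ∠DAX = 77°  [Q on ray AX]
2. ∠ADX = 65°  [△XDA]
3. ∠QFX = 65°  [FQ∥DA, corresponding at F]
4. ∠DFQ = 115°  [linear pair at F on XD]

∠DFQ = 115°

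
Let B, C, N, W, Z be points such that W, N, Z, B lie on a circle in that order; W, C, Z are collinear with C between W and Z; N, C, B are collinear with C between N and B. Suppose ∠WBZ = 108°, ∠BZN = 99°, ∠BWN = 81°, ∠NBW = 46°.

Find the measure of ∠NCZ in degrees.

1. ∠WNZ = 72°  [cyclic WNZB, opposite ∠N+∠B]
2. ∠BNW = 53°  [△WNB]
3. ∠NZW = 46°  [same arc WN]
4. ∠NWZ = 62°  [△WNZ]
5. ∠NCW = 65°  [△WCN]
6. ∠NCZ = 115°  [linear pair at C on WZ]

∠NCZ = 115°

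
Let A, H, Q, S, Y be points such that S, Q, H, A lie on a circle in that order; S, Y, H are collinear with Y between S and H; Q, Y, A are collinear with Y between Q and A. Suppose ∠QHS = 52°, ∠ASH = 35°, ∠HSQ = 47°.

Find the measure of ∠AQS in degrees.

∠AQS = 46°

1. ∠QAS = 52°  [same arc SQ]
2. ∠AYS = 93°  [△SYA]
3. ∠HAQ = 47°  [same arc QH]
4. ∠AYH = 87°  [linear pair at Y on SH]
5. ∠AHS = 46°  [△HYA]
6. ∠AQS = 46°  [same arc SA]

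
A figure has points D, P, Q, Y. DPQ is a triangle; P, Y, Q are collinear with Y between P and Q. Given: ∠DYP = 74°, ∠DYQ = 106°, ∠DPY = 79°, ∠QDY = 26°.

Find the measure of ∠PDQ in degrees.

∠PDQ = 53°

1. ∠DQY = 48°  [△DYQ]
2. ∠DPQ = 79°  [Y on ray PQ]
3. ∠DQP = 48°  [Y on ray QP]
4. ∠PDQ = 53°  [△DPQ]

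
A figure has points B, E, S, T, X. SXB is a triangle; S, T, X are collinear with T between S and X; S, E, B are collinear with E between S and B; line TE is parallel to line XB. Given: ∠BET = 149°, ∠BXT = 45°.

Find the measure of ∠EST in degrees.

1. ∠SET = 31°  [linear pair at E on SB]
2. ∠BXS = 45°  [T on ray XS]
3. ∠SBX = 31°  [TE∥XB, corresponding at E]
4. ∠BSX = 104°  [△SXB]
5. ∠EST = 104°  [T on SX, E on SB]

∠EST = 104°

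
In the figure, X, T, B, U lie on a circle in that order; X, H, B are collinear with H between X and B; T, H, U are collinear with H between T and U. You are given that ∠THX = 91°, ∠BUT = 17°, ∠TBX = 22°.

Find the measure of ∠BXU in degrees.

1. ∠BHU = 91°  [vertical angles at H]
2. ∠TUX = 22°  [same arc XT]
3. ∠UHX = 89°  [linear pair at H on XB]
4. ∠BXU = 69°  [△XHU]

∠BXU = 69°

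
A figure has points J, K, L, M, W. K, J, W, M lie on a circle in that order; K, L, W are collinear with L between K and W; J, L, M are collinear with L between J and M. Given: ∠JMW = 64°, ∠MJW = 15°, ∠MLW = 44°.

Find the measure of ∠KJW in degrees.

1. ∠KWM = 72°  [△WLM]
2. ∠MKW = 15°  [same arc WM]
3. ∠KMW = 93°  [△KWM]
4. ∠KJW = 87°  [cyclic KJWM, opposite ∠J+∠M]

∠KJW = 87°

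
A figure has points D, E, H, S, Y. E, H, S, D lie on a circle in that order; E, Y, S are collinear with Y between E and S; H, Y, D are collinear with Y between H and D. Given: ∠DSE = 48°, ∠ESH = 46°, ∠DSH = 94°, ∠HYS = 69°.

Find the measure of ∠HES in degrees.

∠HES = 21°

1. ∠DHE = 48°  [same arc ED]
2. ∠EYH = 111°  [linear pair at Y on ES]
3. ∠HES = 21°  [△EYH]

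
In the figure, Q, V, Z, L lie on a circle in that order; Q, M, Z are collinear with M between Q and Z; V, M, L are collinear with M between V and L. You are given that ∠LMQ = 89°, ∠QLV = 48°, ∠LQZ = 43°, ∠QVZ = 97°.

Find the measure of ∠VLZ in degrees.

1. ∠QZV = 48°  [same arc QV]
2. ∠VQZ = 35°  [△QVZ]
3. ∠VLZ = 35°  [same arc VZ]

∠VLZ = 35°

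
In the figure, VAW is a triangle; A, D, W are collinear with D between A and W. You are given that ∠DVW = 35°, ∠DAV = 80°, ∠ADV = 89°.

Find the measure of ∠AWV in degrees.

1. ∠VDW = 91°  [linear pair at D on AW]
2. ∠DWV = 54°  [△VDW]
3. ∠AWV = 54°  [D on ray WA]

∠AWV = 54°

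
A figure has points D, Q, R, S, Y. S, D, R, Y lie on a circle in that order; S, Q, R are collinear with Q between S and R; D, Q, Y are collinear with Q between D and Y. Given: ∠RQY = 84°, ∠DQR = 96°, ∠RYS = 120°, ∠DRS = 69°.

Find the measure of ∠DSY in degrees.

1. ∠DQS = 84°  [vertical angles at Q]
2. ∠RDS = 60°  [cyclic SDRY, opposite ∠D+∠Y]
3. ∠DYS = 69°  [same arc SD]
4. ∠DSR = 51°  [△SDR]
5. ∠SDY = 45°  [△SQD]
6. ∠DSY = 66°  [△SDY]

∠DSY = 66°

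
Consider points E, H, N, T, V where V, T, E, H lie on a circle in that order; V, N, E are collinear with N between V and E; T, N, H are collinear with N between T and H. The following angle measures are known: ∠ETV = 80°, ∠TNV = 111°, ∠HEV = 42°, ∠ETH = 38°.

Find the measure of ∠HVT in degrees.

∠HVT = 65°

1. ∠ENH = 111°  [vertical angles at N]
2. ∠EHT = 27°  [△ENH]
3. ∠HET = 115°  [△TEH]
4. ∠HVT = 65°  [cyclic VTEH, opposite ∠V+∠E]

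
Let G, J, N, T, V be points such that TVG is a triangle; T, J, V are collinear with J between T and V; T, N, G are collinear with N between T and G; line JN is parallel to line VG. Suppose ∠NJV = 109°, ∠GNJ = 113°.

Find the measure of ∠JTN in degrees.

1. ∠NJT = 71°  [linear pair at J on TV]
2. ∠JNT = 67°  [linear pair at N on TG]
3. ∠JTN = 42°  [△TJN]

∠JTN = 42°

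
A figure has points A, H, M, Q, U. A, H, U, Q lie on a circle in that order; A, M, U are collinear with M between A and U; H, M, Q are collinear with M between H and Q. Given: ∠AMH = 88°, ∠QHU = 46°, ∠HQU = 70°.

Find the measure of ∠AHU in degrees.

∠AHU = 68°

1. ∠HMU = 92°  [linear pair at M on AU]
2. ∠AUH = 42°  [△HMU]
3. ∠HAU = 70°  [same arc HU]
4. ∠AHU = 68°  [△AHU]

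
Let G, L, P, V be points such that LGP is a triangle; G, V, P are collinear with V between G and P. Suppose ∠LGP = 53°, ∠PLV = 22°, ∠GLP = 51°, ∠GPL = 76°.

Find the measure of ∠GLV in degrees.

∠GLV = 29°

1. ∠LGV = 53°  [V on ray GP]
2. ∠LPV = 76°  [V on ray PG]
3. ∠LVP = 82°  [△LVP]
4. ∠GVL = 98°  [linear pair at V on GP]
5. ∠GLV = 29°  [△LGV]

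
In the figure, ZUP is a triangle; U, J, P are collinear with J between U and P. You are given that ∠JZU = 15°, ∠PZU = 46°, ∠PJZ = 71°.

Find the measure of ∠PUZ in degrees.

1. ∠UJZ = 109°  [linear pair at J on UP]
2. ∠JUZ = 56°  [△ZUJ]
3. ∠PUZ = 56°  [J on ray UP]

∠PUZ = 56°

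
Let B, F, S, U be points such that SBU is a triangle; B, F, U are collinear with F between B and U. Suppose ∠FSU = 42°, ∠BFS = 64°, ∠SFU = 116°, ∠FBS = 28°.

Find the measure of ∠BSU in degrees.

∠BSU = 130°

1. ∠FUS = 22°  [△SFU]
2. ∠SBU = 28°  [F on ray BU]
3. ∠BUS = 22°  [F on ray UB]
4. ∠BSU = 130°  [△SBU]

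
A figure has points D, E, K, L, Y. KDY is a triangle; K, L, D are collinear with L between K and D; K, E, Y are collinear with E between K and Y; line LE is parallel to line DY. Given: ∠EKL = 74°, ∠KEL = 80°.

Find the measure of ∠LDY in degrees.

∠LDY = 26°

1. ∠ELK = 26°  [△KLE]
2. ∠DLE = 154°  [linear pair at L on KD]
3. ∠LDY = 26°  [LE∥DY, co-interior at D–L]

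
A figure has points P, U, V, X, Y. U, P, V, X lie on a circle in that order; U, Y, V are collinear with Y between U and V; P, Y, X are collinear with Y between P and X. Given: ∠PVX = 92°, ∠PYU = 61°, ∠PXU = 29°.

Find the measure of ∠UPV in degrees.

∠UPV = 95°

1. ∠PUX = 88°  [cyclic UPVX, opposite ∠U+∠V]
2. ∠PVU = 29°  [same arc UP]
3. ∠UPX = 63°  [△UPX]
4. ∠PUV = 56°  [△UYP]
5. ∠UPV = 95°  [△UPV]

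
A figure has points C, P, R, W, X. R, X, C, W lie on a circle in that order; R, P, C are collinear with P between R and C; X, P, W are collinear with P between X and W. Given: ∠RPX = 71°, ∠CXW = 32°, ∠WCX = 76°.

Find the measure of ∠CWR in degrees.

∠CWR = 111°

1. ∠CPW = 71°  [vertical angles at P]
2. ∠CRW = 32°  [same arc CW]
3. ∠CWX = 72°  [△XCW]
4. ∠RCW = 37°  [△CPW]
5. ∠CWR = 111°  [△RCW]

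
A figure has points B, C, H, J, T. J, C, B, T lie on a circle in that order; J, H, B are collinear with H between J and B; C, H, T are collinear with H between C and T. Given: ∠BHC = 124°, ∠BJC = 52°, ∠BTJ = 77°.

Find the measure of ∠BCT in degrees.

1. ∠BCJ = 103°  [cyclic JCBT, opposite ∠C+∠T]
2. ∠CBJ = 25°  [△JCB]
3. ∠BCT = 31°  [△CHB]

∠BCT = 31°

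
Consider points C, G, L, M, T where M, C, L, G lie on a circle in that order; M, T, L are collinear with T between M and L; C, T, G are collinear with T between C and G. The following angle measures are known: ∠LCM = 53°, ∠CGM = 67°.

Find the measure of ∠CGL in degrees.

∠CGL = 60°

1. ∠CLM = 67°  [same arc MC]
2. ∠CML = 60°  [△MCL]
3. ∠CGL = 60°  [same arc CL]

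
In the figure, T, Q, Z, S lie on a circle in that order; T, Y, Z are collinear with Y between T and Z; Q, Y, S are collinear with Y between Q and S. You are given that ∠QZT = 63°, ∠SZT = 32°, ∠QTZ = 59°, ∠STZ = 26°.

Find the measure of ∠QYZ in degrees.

∠QYZ = 91°

1. ∠SQT = 32°  [same arc TS]
2. ∠QYT = 89°  [△TYQ]
3. ∠QYZ = 91°  [linear pair at Y on TZ]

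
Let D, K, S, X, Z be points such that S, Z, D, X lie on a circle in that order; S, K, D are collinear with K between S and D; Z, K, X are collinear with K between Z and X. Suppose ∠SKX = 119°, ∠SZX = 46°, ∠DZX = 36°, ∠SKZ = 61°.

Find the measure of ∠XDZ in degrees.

1. ∠DKX = 61°  [linear pair at K on SD]
2. ∠SDX = 46°  [same arc SX]
3. ∠DXZ = 73°  [△DKX]
4. ∠XDZ = 71°  [△ZDX]

∠XDZ = 71°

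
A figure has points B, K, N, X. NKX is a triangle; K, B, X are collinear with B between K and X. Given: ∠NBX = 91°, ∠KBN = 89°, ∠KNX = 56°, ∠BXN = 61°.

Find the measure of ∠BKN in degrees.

1. ∠KXN = 61°  [B on ray XK]
2. ∠NKX = 63°  [△NKX]
3. ∠BKN = 63°  [B on ray KX]

∠BKN = 63°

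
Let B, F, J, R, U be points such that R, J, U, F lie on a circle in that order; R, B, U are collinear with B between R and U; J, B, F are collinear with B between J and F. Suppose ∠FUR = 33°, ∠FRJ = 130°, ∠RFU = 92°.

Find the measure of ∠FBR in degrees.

1. ∠FJR = 33°  [same arc RF]
2. ∠FRU = 55°  [△RUF]
3. ∠JFR = 17°  [△RJF]
4. ∠FBR = 108°  [△RBF]

∠FBR = 108°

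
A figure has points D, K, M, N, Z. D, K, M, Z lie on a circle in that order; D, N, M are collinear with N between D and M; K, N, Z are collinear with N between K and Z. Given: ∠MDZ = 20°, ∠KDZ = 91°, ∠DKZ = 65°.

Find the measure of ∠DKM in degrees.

∠DKM = 85°

1. ∠MKZ = 20°  [same arc MZ]
2. ∠KMZ = 89°  [cyclic DKMZ, opposite ∠D+∠M]
3. ∠DZK = 24°  [△DKZ]
4. ∠KZM = 71°  [△KMZ]
5. ∠DMK = 24°  [same arc DK]
6. ∠KDM = 71°  [same arc KM]
7. ∠DKM = 85°  [△DKM]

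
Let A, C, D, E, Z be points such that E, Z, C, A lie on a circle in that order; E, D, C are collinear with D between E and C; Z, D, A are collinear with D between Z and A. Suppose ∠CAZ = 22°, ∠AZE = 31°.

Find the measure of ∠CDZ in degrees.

1. ∠CEZ = 22°  [same arc ZC]
2. ∠EDZ = 127°  [△EDZ]
3. ∠CDZ = 53°  [linear pair at D on EC]

∠CDZ = 53°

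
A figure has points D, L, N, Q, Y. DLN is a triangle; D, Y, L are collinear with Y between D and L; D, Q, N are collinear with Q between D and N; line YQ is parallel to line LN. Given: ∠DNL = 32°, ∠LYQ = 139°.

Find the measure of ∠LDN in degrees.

∠LDN = 107°

1. ∠DQY = 32°  [YQ∥LN, corresponding at Q]
2. ∠DYQ = 41°  [linear pair at Y on DL]
3. ∠QDY = 107°  [△DYQ]
4. ∠LDN = 107°  [Y on DL, Q on DN]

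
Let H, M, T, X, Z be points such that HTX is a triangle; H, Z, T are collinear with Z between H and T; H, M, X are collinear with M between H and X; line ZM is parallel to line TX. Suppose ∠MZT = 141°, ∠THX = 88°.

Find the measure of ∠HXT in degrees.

∠HXT = 53°

1. ∠HZM = 39°  [linear pair at Z on HT]
2. ∠MHZ = 88°  [Z on HT, M on HX]
3. ∠HMZ = 53°  [△HZM]
4. ∠HXT = 53°  [ZM∥TX, corresponding at M]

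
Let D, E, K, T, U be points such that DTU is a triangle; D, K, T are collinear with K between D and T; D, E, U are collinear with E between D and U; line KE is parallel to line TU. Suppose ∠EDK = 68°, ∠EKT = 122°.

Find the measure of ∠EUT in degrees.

∠EUT = 54°

1. ∠DKE = 58°  [linear pair at K on DT]
2. ∠DEK = 54°  [△DKE]
3. ∠KEU = 126°  [linear pair at E on DU]
4. ∠EUT = 54°  [KE∥TU, co-interior at U–E]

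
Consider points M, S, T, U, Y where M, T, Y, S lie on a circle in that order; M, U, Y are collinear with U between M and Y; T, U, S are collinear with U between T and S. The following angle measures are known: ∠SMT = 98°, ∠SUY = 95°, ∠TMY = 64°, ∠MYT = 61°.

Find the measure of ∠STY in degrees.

∠STY = 34°

1. ∠SYT = 82°  [cyclic MTYS, opposite ∠M+∠Y]
2. ∠TSY = 64°  [same arc TY]
3. ∠STY = 34°  [△TYS]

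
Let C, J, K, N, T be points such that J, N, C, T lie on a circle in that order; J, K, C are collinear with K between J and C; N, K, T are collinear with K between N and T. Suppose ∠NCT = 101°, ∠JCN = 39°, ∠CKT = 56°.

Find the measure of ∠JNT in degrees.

∠JNT = 62°

1. ∠NJT = 79°  [cyclic JNCT, opposite ∠J+∠C]
2. ∠JTN = 39°  [same arc JN]
3. ∠JNT = 62°  [△JNT]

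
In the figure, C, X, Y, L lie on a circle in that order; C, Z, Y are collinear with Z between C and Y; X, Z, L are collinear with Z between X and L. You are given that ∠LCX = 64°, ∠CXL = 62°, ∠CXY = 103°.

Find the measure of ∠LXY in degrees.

1. ∠CYL = 62°  [same arc CL]
2. ∠CLY = 77°  [cyclic CXYL, opposite ∠X+∠L]
3. ∠LCY = 41°  [△CYL]
4. ∠LXY = 41°  [same arc YL]

∠LXY = 41°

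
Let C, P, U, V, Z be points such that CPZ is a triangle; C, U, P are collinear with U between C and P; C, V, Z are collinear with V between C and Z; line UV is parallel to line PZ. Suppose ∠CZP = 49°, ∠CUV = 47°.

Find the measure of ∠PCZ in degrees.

1. ∠CVU = 49°  [UV∥PZ, corresponding at V]
2. ∠UCV = 84°  [△CUV]
3. ∠PCZ = 84°  [U on CP, V on CZ]

∠PCZ = 84°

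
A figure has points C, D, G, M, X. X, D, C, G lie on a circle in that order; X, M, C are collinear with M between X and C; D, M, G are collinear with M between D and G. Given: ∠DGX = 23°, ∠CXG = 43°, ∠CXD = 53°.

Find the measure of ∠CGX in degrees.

1. ∠DCX = 23°  [same arc XD]
2. ∠CDX = 104°  [△XDC]
3. ∠CGX = 76°  [cyclic XDCG, opposite ∠D+∠G]

∠CGX = 76°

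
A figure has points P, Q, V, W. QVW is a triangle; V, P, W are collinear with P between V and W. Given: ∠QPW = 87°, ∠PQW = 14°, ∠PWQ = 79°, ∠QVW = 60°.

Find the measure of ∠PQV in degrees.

∠PQV = 27°

1. ∠QPV = 93°  [linear pair at P on VW]
2. ∠PVQ = 60°  [P on ray VW]
3. ∠PQV = 27°  [△QVP]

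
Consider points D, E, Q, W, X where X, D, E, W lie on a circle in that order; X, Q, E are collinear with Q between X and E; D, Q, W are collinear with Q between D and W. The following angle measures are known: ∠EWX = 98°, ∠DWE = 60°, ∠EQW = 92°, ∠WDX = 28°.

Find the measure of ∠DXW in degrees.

1. ∠WEX = 28°  [△EQW]
2. ∠WQX = 88°  [linear pair at Q on XE]
3. ∠EXW = 54°  [△XEW]
4. ∠DWX = 38°  [△XQW]
5. ∠DXW = 114°  [△XDW]

∠DXW = 114°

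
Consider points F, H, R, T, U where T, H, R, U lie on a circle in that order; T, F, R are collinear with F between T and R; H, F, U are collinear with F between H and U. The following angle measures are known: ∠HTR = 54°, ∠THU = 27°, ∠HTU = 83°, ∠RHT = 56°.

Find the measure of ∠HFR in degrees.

∠HFR = 81°

1. ∠HUR = 54°  [same arc HR]
2. ∠HRT = 70°  [△THR]
3. ∠HRU = 97°  [cyclic THRU, opposite ∠T+∠R]
4. ∠RHU = 29°  [△HRU]
5. ∠HFR = 81°  [△HFR]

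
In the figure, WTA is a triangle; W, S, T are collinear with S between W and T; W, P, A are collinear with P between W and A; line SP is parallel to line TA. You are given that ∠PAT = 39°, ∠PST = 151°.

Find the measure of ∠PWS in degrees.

1. ∠TAW = 39°  [P on ray AW]
2. ∠PSW = 29°  [linear pair at S on WT]
3. ∠SPW = 39°  [SP∥TA, corresponding at P]
4. ∠PWS = 112°  [△WSP]

∠PWS = 112°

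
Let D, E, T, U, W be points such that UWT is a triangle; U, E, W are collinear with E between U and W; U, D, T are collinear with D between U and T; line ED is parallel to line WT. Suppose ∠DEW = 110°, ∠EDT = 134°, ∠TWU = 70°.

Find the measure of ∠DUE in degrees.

∠DUE = 64°

1. ∠DEU = 70°  [linear pair at E on UW]
2. ∠EDU = 46°  [linear pair at D on UT]
3. ∠DUE = 64°  [△UED]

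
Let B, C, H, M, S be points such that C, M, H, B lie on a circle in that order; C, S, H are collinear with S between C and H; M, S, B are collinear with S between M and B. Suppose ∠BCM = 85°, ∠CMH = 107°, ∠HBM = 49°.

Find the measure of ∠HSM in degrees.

∠HSM = 120°

1. ∠BHM = 95°  [cyclic CMHB, opposite ∠C+∠H]
2. ∠HCM = 49°  [same arc MH]
3. ∠BMH = 36°  [△MHB]
4. ∠CHM = 24°  [△CMH]
5. ∠HSM = 120°  [△MSH]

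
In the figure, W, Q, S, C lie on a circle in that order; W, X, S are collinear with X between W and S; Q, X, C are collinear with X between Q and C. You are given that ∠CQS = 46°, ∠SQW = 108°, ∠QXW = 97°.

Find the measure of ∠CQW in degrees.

∠CQW = 62°

1. ∠CWS = 46°  [same arc SC]
2. ∠SCW = 72°  [cyclic WQSC, opposite ∠Q+∠C]
3. ∠CSW = 62°  [△WSC]
4. ∠CQW = 62°  [same arc WC]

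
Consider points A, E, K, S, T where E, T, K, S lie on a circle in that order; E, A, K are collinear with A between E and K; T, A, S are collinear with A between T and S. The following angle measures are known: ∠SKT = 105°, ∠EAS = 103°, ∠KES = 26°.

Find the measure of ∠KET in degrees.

∠KET = 49°

1. ∠SET = 75°  [cyclic ETKS, opposite ∠E+∠K]
2. ∠KAT = 103°  [vertical angles at A]
3. ∠EST = 51°  [△EAS]
4. ∠ETS = 54°  [△ETS]
5. ∠EAT = 77°  [linear pair at A on EK]
6. ∠KET = 49°  [△EAT]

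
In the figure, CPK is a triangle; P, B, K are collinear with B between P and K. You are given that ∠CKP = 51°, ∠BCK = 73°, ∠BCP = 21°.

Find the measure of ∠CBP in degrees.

∠CBP = 124°

1. ∠BKC = 51°  [B on ray KP]
2. ∠CBK = 56°  [△CBK]
3. ∠CBP = 124°  [linear pair at B on PK]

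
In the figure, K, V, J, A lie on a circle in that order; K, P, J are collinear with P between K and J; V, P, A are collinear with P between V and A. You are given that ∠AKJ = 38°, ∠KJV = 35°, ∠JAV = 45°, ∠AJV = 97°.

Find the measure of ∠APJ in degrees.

1. ∠KAV = 35°  [same arc KV]
2. ∠APK = 107°  [△KPA]
3. ∠APJ = 73°  [linear pair at P on KJ]

∠APJ = 73°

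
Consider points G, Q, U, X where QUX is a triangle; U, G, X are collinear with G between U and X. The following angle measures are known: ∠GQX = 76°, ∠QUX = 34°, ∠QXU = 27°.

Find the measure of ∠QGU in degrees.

1. ∠GXQ = 27°  [G on ray XU]
2. ∠QGX = 77°  [△QGX]
3. ∠QGU = 103°  [linear pair at G on UX]

∠QGU = 103°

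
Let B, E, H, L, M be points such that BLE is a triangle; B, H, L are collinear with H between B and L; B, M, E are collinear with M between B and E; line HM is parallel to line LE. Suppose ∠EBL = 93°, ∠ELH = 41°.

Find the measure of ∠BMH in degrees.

∠BMH = 46°

1. ∠BLE = 41°  [H on ray LB]
2. ∠BEL = 46°  [△BLE]
3. ∠BMH = 46°  [HM∥LE, corresponding at M]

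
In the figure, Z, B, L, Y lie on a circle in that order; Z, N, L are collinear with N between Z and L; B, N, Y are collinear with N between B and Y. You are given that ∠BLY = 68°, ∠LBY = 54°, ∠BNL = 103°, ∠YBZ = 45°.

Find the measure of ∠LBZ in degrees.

1. ∠BLZ = 23°  [△BNL]
2. ∠BNZ = 77°  [linear pair at N on ZL]
3. ∠BZL = 58°  [△ZNB]
4. ∠LBZ = 99°  [△ZBL]

∠LBZ = 99°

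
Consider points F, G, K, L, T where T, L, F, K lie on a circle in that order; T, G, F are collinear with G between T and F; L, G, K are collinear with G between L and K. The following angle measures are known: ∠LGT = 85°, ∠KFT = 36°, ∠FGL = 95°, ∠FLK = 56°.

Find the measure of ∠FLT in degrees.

∠FLT = 92°

1. ∠KLT = 36°  [same arc TK]
2. ∠LFT = 29°  [△LGF]
3. ∠FTL = 59°  [△TGL]
4. ∠FLT = 92°  [△TLF]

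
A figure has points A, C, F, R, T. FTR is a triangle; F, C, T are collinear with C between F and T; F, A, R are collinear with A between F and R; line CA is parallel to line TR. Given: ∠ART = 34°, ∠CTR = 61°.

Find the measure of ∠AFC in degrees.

∠AFC = 85°

1. ∠FRT = 34°  [A on ray RF]
2. ∠FTR = 61°  [C on ray TF]
3. ∠RFT = 85°  [△FTR]
4. ∠AFC = 85°  [C on FT, A on FR]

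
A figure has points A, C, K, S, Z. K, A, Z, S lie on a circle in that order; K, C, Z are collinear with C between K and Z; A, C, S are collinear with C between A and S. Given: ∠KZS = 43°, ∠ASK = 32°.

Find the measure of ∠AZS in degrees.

∠AZS = 75°

1. ∠KAS = 43°  [same arc KS]
2. ∠AKS = 105°  [△KAS]
3. ∠AZS = 75°  [cyclic KAZS, opposite ∠K+∠Z]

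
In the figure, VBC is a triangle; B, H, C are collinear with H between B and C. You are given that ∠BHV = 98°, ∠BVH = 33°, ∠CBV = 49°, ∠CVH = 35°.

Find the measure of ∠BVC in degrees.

1. ∠CHV = 82°  [linear pair at H on BC]
2. ∠HCV = 63°  [△VHC]
3. ∠BCV = 63°  [H on ray CB]
4. ∠BVC = 68°  [△VBC]

∠BVC = 68°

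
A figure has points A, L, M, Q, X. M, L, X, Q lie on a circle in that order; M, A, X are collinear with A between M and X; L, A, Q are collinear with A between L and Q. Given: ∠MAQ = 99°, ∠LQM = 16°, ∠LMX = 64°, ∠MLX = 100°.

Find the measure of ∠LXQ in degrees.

∠LXQ = 51°

1. ∠LAX = 99°  [vertical angles at A]
2. ∠LXM = 16°  [same arc ML]
3. ∠LQX = 64°  [same arc LX]
4. ∠QLX = 65°  [△LAX]
5. ∠LXQ = 51°  [△LXQ]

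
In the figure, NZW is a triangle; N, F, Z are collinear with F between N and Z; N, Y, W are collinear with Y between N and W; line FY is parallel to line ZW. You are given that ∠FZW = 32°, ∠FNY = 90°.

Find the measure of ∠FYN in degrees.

∠FYN = 58°

1. ∠NZW = 32°  [F on ray ZN]
2. ∠WNZ = 90°  [F on NZ, Y on NW]
3. ∠NWZ = 58°  [△NZW]
4. ∠FYN = 58°  [FY∥ZW, corresponding at Y]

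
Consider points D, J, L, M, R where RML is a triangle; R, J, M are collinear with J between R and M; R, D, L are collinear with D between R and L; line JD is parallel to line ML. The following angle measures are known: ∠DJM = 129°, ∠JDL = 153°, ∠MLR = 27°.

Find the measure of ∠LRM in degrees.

∠LRM = 102°

1. ∠DJR = 51°  [linear pair at J on RM]
2. ∠JDR = 27°  [linear pair at D on RL]
3. ∠DRJ = 102°  [△RJD]
4. ∠LRM = 102°  [J on RM, D on RL]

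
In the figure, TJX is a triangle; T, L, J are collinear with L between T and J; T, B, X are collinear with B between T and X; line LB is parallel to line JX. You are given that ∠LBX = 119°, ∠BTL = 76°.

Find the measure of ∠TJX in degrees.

∠TJX = 43°

1. ∠LBT = 61°  [linear pair at B on TX]
2. ∠BLT = 43°  [△TLB]
3. ∠TJX = 43°  [LB∥JX, corresponding at L]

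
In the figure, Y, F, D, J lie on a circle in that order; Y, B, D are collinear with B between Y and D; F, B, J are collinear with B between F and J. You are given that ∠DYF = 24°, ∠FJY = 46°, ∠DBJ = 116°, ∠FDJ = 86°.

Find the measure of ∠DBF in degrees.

∠DBF = 64°

1. ∠DJF = 24°  [same arc FD]
2. ∠FDY = 46°  [same arc YF]
3. ∠DFJ = 70°  [△FDJ]
4. ∠DBF = 64°  [△FBD]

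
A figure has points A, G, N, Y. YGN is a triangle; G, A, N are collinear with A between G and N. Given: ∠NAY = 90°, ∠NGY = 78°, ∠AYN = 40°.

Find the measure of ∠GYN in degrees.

1. ∠ANY = 50°  [△YAN]
2. ∠GNY = 50°  [A on ray NG]
3. ∠GYN = 52°  [△YGN]

∠GYN = 52°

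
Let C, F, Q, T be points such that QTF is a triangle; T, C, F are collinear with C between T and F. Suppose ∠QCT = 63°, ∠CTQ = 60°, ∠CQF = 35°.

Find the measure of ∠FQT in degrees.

∠FQT = 92°

1. ∠FCQ = 117°  [linear pair at C on TF]
2. ∠FTQ = 60°  [C on ray TF]
3. ∠CFQ = 28°  [△QCF]
4. ∠QFT = 28°  [C on ray FT]
5. ∠FQT = 92°  [△QTF]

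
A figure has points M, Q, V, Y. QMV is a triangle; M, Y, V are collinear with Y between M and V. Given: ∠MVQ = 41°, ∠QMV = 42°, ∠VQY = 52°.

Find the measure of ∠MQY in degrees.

1. ∠QVY = 41°  [Y on ray VM]
2. ∠QMY = 42°  [Y on ray MV]
3. ∠QYV = 87°  [△QYV]
4. ∠MYQ = 93°  [linear pair at Y on MV]
5. ∠MQY = 45°  [△QMY]

∠MQY = 45°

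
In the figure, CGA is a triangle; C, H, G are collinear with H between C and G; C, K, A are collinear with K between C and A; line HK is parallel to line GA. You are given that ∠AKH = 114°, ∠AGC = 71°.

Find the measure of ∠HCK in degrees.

∠HCK = 43°

1. ∠CKH = 66°  [linear pair at K on CA]
2. ∠CHK = 71°  [HK∥GA, corresponding at H]
3. ∠HCK = 43°  [△CHK]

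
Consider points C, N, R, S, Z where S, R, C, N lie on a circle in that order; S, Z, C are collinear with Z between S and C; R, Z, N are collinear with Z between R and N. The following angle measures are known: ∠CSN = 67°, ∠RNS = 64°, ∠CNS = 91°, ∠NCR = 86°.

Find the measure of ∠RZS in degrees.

∠RZS = 131°

1. ∠CRN = 67°  [same arc CN]
2. ∠RCS = 64°  [same arc SR]
3. ∠CZR = 49°  [△RZC]
4. ∠RZS = 131°  [linear pair at Z on SC]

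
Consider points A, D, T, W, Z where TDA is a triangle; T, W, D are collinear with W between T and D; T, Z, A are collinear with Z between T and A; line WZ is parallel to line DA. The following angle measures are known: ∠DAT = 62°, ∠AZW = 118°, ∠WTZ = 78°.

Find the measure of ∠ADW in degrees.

∠ADW = 40°

1. ∠TZW = 62°  [WZ∥DA, corresponding at Z]
2. ∠TWZ = 40°  [△TWZ]
3. ∠DWZ = 140°  [linear pair at W on TD]
4. ∠ADW = 40°  [WZ∥DA, co-interior at D–W]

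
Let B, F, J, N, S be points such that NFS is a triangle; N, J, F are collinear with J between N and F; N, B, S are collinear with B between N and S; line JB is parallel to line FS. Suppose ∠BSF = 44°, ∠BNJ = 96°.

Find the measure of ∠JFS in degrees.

∠JFS = 40°

1. ∠FSN = 44°  [B on ray SN]
2. ∠FNS = 96°  [J on NF, B on NS]
3. ∠NFS = 40°  [△NFS]
4. ∠JFS = 40°  [J on ray FN]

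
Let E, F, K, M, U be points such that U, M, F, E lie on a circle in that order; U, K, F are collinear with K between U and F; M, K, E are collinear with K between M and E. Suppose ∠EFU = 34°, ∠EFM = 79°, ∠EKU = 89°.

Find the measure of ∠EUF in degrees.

1. ∠EMU = 34°  [same arc UE]
2. ∠EUM = 101°  [cyclic UMFE, opposite ∠U+∠F]
3. ∠MEU = 45°  [△UME]
4. ∠EUF = 46°  [△UKE]

∠EUF = 46°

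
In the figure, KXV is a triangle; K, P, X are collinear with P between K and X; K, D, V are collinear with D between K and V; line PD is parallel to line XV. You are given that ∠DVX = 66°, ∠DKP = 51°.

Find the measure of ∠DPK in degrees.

1. ∠KVX = 66°  [D on ray VK]
2. ∠VKX = 51°  [P on KX, D on KV]
3. ∠KXV = 63°  [△KXV]
4. ∠DPK = 63°  [PD∥XV, corresponding at P]

∠DPK = 63°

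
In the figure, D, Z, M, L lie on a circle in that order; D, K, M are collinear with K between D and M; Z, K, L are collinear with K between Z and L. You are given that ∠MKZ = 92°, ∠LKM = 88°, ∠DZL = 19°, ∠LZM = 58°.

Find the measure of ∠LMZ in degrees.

1. ∠DML = 19°  [same arc DL]
2. ∠MLZ = 73°  [△MKL]
3. ∠LMZ = 49°  [△ZML]

∠LMZ = 49°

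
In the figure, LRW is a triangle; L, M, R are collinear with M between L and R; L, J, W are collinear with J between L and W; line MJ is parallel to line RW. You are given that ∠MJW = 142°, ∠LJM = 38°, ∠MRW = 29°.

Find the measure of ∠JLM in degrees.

∠JLM = 113°

1. ∠LWR = 38°  [MJ∥RW, corresponding at J]
2. ∠LRW = 29°  [M on ray RL]
3. ∠RLW = 113°  [△LRW]
4. ∠JLM = 113°  [M on LR, J on LW]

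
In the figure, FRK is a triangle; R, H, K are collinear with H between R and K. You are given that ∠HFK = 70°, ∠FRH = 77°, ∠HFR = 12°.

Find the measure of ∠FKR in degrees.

∠FKR = 21°

1. ∠FHR = 91°  [△FRH]
2. ∠FHK = 89°  [linear pair at H on RK]
3. ∠FKH = 21°  [△FHK]
4. ∠FKR = 21°  [H on ray KR]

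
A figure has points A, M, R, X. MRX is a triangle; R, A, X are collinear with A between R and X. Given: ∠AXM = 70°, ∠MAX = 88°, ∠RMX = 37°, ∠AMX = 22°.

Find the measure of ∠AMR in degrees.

∠AMR = 15°

1. ∠MXR = 70°  [A on ray XR]
2. ∠MAR = 92°  [linear pair at A on RX]
3. ∠MRX = 73°  [△MRX]
4. ∠ARM = 73°  [A on ray RX]
5. ∠AMR = 15°  [△MRA]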